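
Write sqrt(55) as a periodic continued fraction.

Write x_i = (sqrt(55) + m_i)/d_i with (m_0, d_0) = (0, 1). a_0 = floor(sqrt(55)) = 7, since 7^2 = 49 <= 55 < 64 = 8^2.
Iterate m_{i+1} = d_i*a_i - m_i, d_{i+1} = (55 - m_{i+1}^2)/d_i, a_{i+1} = floor((a_0 + m_{i+1})/d_{i+1}):
  m_1 = 1*7 - 0 = 7, d_1 = (55 - 7^2)/1 = 6/1 = 6, a_1 = floor((7 + 7)/6) = 2.
  m_2 = 6*2 - 7 = 5, d_2 = (55 - 5^2)/6 = 30/6 = 5, a_2 = floor((7 + 5)/5) = 2.
  m_3 = 5*2 - 5 = 5, d_3 = (55 - 5^2)/5 = 30/5 = 6, a_3 = floor((7 + 5)/6) = 2.
  m_4 = 6*2 - 5 = 7, d_4 = (55 - 7^2)/6 = 6/6 = 1, a_4 = floor((7 + 7)/1) = 14.
  m_5 = 1*14 - 7 = 7, d_5 = (55 - 7^2)/1 = 6/1 = 6: (m_5, d_5) = (m_1, d_1) = (7, 6), so from here the quotients repeat a_1, ..., a_4; the period length is 4.
Hence the expansion of sqrt(55) is a_0 = 7 followed by the repeating block 2, 2, 2, 14 (period 4).

[7; (2, 2, 2, 14)]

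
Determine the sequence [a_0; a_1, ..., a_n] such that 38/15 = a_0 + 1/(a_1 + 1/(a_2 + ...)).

[2; 1, 1, 7]

Run the Euclidean algorithm on 38 and 15; the successive quotients are the partial quotients a_0, a_1, ... (each step inverts the fractional part left over by the previous one):
  38 = 2*15 + 8, so a_0 = 2.
  15 = 1*8 + 7, so a_1 = 1.
  8 = 1*7 + 1, so a_2 = 1.
  7 = 7*1 + 0, so a_3 = 7.
The remainder reaches 0 after 4 divisions, so the expansion has 4 partial quotients, read off in order.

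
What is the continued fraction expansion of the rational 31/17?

Run the Euclidean algorithm on 31 and 17; the successive quotients are the partial quotients a_0, a_1, ... (each step inverts the fractional part left over by the previous one):
  31 = 1*17 + 14, so a_0 = 1.
  17 = 1*14 + 3, so a_1 = 1.
  14 = 4*3 + 2, so a_2 = 4.
  3 = 1*2 + 1, so a_3 = 1.
  2 = 2*1 + 0, so a_4 = 2.
The remainder reaches 0 after 5 divisions, so the expansion has 5 partial quotients, read off in order.

[1; 1, 4, 1, 2]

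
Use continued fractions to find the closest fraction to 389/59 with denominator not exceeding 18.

112/17

Expand x = 389/59 as a continued fraction with the Euclidean algorithm:
  389 = 6*59 + 35, so a_0 = 6.
  59 = 1*35 + 24, so a_1 = 1.
  35 = 1*24 + 11, so a_2 = 1.
  24 = 2*11 + 2, so a_3 = 2.
  11 = 5*2 + 1, so a_4 = 5.
  2 = 2*1 + 0, so a_5 = 2.
so x = [6; 1, 1, 2, 5, 2].
Convergents (p_i = a_i*p_{i-1} + p_{i-2}, q_i = a_i*q_{i-1} + q_{i-2} with p_{-2}=0, p_{-1}=1, q_{-2}=1, q_{-1}=0), until the denominator exceeds 18:
  i=0: a_0=6, p_0 = 6*1 + 0 = 6, q_0 = 6*0 + 1 = 1.
  i=1: a_1=1, p_1 = 1*6 + 1 = 7, q_1 = 1*1 + 0 = 1.
  i=2: a_2=1, p_2 = 1*7 + 6 = 13, q_2 = 1*1 + 1 = 2.
  i=3: a_3=2, p_3 = 2*13 + 7 = 33, q_3 = 2*2 + 1 = 5.
  i=4: a_4=5, p_4 = 5*33 + 13 = 178, q_4 = 5*5 + 2 = 27.
q_4 = 27 > 18, so the last convergent with denominator <= 18 is p_3/q_3 = 33/5.
The closest fraction with denominator <= 18 is either p_3/q_3 or the intermediate fraction (k*p_3 + p_2)/(k*q_3 + q_2) with the largest k >= 1 whose denominator stays <= 18; these approach x as k grows, and every other convergent or intermediate fraction in range is farther away.
Largest k: floor((18 - q_2)/q_3) = floor((18 - 2)/5) = 3.
That gives (3*33 + 13)/(3*5 + 2) = 112/17.
Compare the errors: |x - 33/5| = |389*5 - 33*59|/(59*5) = 2/295, and |x - 112/17| = |389*17 - 112*59|/(59*17) = 5/1003.
Cross-multiplying, 5*295 = 1475 < 2006 = 2*1003, so 5/1003 is smaller: the intermediate fraction 112/17 is closer to x than 33/5.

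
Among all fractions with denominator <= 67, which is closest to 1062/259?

41/10

Expand x = 1062/259 as a continued fraction with the Euclidean algorithm:
  1062 = 4*259 + 26, so a_0 = 4.
  259 = 9*26 + 25, so a_1 = 9.
  26 = 1*25 + 1, so a_2 = 1.
  25 = 25*1 + 0, so a_3 = 25.
so x = [4; 9, 1, 25].
Convergents (p_i = a_i*p_{i-1} + p_{i-2}, q_i = a_i*q_{i-1} + q_{i-2} with p_{-2}=0, p_{-1}=1, q_{-2}=1, q_{-1}=0), until the denominator exceeds 67:
  i=0: a_0=4, p_0 = 4*1 + 0 = 4, q_0 = 4*0 + 1 = 1.
  i=1: a_1=9, p_1 = 9*4 + 1 = 37, q_1 = 9*1 + 0 = 9.
  i=2: a_2=1, p_2 = 1*37 + 4 = 41, q_2 = 1*9 + 1 = 10.
  i=3: a_3=25, p_3 = 25*41 + 37 = 1062, q_3 = 25*10 + 9 = 259.
q_3 = 259 > 67, so the last convergent with denominator <= 67 is p_2/q_2 = 41/10.
The closest fraction with denominator <= 67 is either p_2/q_2 or the intermediate fraction (k*p_2 + p_1)/(k*q_2 + q_1) with the largest k >= 1 whose denominator stays <= 67; these approach x as k grows, and every other convergent or intermediate fraction in range is farther away.
Largest k: floor((67 - q_1)/q_2) = floor((67 - 9)/10) = 5.
That gives (5*41 + 37)/(5*10 + 9) = 242/59.
Compare the errors: |x - 41/10| = |1062*10 - 41*259|/(259*10) = 1/2590, and |x - 242/59| = |1062*59 - 242*259|/(259*59) = 20/15281.
Cross-multiplying, 1*15281 = 15281 < 51800 = 20*2590, so 1/2590 is smaller: the convergent 41/10 is closer to x than 242/59.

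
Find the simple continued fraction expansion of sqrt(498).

[22; (3, 6, 22, 6, 3, 44)]

Write x_i = (sqrt(498) + m_i)/d_i with (m_0, d_0) = (0, 1). a_0 = floor(sqrt(498)) = 22, since 22^2 = 484 <= 498 < 529 = 23^2.
Iterate m_{i+1} = d_i*a_i - m_i, d_{i+1} = (498 - m_{i+1}^2)/d_i, a_{i+1} = floor((a_0 + m_{i+1})/d_{i+1}):
  m_1 = 1*22 - 0 = 22, d_1 = (498 - 22^2)/1 = 14/1 = 14, a_1 = floor((22 + 22)/14) = 3.
  m_2 = 14*3 - 22 = 20, d_2 = (498 - 20^2)/14 = 98/14 = 7, a_2 = floor((22 + 20)/7) = 6.
  m_3 = 7*6 - 20 = 22, d_3 = (498 - 22^2)/7 = 14/7 = 2, a_3 = floor((22 + 22)/2) = 22.
  m_4 = 2*22 - 22 = 22, d_4 = (498 - 22^2)/2 = 14/2 = 7, a_4 = floor((22 + 22)/7) = 6.
  m_5 = 7*6 - 22 = 20, d_5 = (498 - 20^2)/7 = 98/7 = 14, a_5 = floor((22 + 20)/14) = 3.
  m_6 = 14*3 - 20 = 22, d_6 = (498 - 22^2)/14 = 14/14 = 1, a_6 = floor((22 + 22)/1) = 44.
  m_7 = 1*44 - 22 = 22, d_7 = (498 - 22^2)/1 = 14/1 = 14: (m_7, d_7) = (m_1, d_1) = (22, 14), so from here the quotients repeat a_1, ..., a_6; the period length is 6.
Hence the expansion of sqrt(498) is a_0 = 22 followed by the repeating block 3, 6, 22, 6, 3, 44 (period 6).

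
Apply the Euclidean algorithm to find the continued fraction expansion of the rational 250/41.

Run the Euclidean algorithm on 250 and 41; the successive quotients are the partial quotients a_0, a_1, ... (each step inverts the fractional part left over by the previous one):
  250 = 6*41 + 4, so a_0 = 6.
  41 = 10*4 + 1, so a_1 = 10.
  4 = 4*1 + 0, so a_2 = 4.
The remainder reaches 0 after 3 divisions, so the expansion has 3 partial quotients, read off in order.

[6; 10, 4]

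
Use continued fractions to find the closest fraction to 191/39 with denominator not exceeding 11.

49/10

Expand x = 191/39 as a continued fraction with the Euclidean algorithm:
  191 = 4*39 + 35, so a_0 = 4.
  39 = 1*35 + 4, so a_1 = 1.
  35 = 8*4 + 3, so a_2 = 8.
  4 = 1*3 + 1, so a_3 = 1.
  3 = 3*1 + 0, so a_4 = 3.
so x = [4; 1, 8, 1, 3].
Convergents (p_i = a_i*p_{i-1} + p_{i-2}, q_i = a_i*q_{i-1} + q_{i-2} with p_{-2}=0, p_{-1}=1, q_{-2}=1, q_{-1}=0), until the denominator exceeds 11:
  i=0: a_0=4, p_0 = 4*1 + 0 = 4, q_0 = 4*0 + 1 = 1.
  i=1: a_1=1, p_1 = 1*4 + 1 = 5, q_1 = 1*1 + 0 = 1.
  i=2: a_2=8, p_2 = 8*5 + 4 = 44, q_2 = 8*1 + 1 = 9.
  i=3: a_3=1, p_3 = 1*44 + 5 = 49, q_3 = 1*9 + 1 = 10.
  i=4: a_4=3, p_4 = 3*49 + 44 = 191, q_4 = 3*10 + 9 = 39.
q_4 = 39 > 11, so the last convergent with denominator <= 11 is p_3/q_3 = 49/10.
The closest fraction with denominator <= 11 is either p_3/q_3 or the intermediate fraction (k*p_3 + p_2)/(k*q_3 + q_2) with the largest k >= 1 whose denominator stays <= 11; these approach x as k grows, and every other convergent or intermediate fraction in range is farther away.
Largest k: floor((11 - q_2)/q_3) = floor((11 - 9)/10) = 0.
Since k = 0, no intermediate fraction beyond p_3/q_3 has denominator <= 11, so the convergent 49/10 is the closest (its error is |191*10 - 49*39|/(39*10) = 1/390).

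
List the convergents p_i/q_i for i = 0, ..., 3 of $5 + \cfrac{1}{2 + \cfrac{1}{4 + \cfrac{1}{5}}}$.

5/1, 11/2, 49/9, 256/47

Using the convergent recurrence p_i = a_i*p_{i-1} + p_{i-2}, q_i = a_i*q_{i-1} + q_{i-2} with p_{-2}=0, p_{-1}=1, q_{-2}=1, q_{-1}=0:
  i=0: a_0=5, p_0 = 5*1 + 0 = 5, q_0 = 5*0 + 1 = 1.
  i=1: a_1=2, p_1 = 2*5 + 1 = 11, q_1 = 2*1 + 0 = 2.
  i=2: a_2=4, p_2 = 4*11 + 5 = 49, q_2 = 4*2 + 1 = 9.
  i=3: a_3=5, p_3 = 5*49 + 11 = 256, q_3 = 5*9 + 2 = 47.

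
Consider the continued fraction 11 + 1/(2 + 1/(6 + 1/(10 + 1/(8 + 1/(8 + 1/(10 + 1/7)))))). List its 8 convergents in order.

Using the convergent recurrence p_i = a_i*p_{i-1} + p_{i-2}, q_i = a_i*q_{i-1} + q_{i-2} with p_{-2}=0, p_{-1}=1, q_{-2}=1, q_{-1}=0:
  i=0: a_0=11, p_0 = 11*1 + 0 = 11, q_0 = 11*0 + 1 = 1.
  i=1: a_1=2, p_1 = 2*11 + 1 = 23, q_1 = 2*1 + 0 = 2.
  i=2: a_2=6, p_2 = 6*23 + 11 = 149, q_2 = 6*2 + 1 = 13.
  i=3: a_3=10, p_3 = 10*149 + 23 = 1513, q_3 = 10*13 + 2 = 132.
  i=4: a_4=8, p_4 = 8*1513 + 149 = 12253, q_4 = 8*132 + 13 = 1069.
  i=5: a_5=8, p_5 = 8*12253 + 1513 = 99537, q_5 = 8*1069 + 132 = 8684.
  i=6: a_6=10, p_6 = 10*99537 + 12253 = 1007623, q_6 = 10*8684 + 1069 = 87909.
  i=7: a_7=7, p_7 = 7*1007623 + 99537 = 7152898, q_7 = 7*87909 + 8684 = 624047.

11/1, 23/2, 149/13, 1513/132, 12253/1069, 99537/8684, 1007623/87909, 7152898/624047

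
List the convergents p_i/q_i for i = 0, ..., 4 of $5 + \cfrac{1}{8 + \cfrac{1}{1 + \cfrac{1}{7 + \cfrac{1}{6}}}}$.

5/1, 41/8, 46/9, 363/71, 2224/435

Using the convergent recurrence p_i = a_i*p_{i-1} + p_{i-2}, q_i = a_i*q_{i-1} + q_{i-2} with p_{-2}=0, p_{-1}=1, q_{-2}=1, q_{-1}=0:
  i=0: a_0=5, p_0 = 5*1 + 0 = 5, q_0 = 5*0 + 1 = 1.
  i=1: a_1=8, p_1 = 8*5 + 1 = 41, q_1 = 8*1 + 0 = 8.
  i=2: a_2=1, p_2 = 1*41 + 5 = 46, q_2 = 1*8 + 1 = 9.
  i=3: a_3=7, p_3 = 7*46 + 41 = 363, q_3 = 7*9 + 8 = 71.
  i=4: a_4=6, p_4 = 6*363 + 46 = 2224, q_4 = 6*71 + 9 = 435.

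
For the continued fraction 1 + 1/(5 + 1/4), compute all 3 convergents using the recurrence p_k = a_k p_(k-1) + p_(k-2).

Using the convergent recurrence p_i = a_i*p_{i-1} + p_{i-2}, q_i = a_i*q_{i-1} + q_{i-2} with p_{-2}=0, p_{-1}=1, q_{-2}=1, q_{-1}=0:
  i=0: a_0=1, p_0 = 1*1 + 0 = 1, q_0 = 1*0 + 1 = 1.
  i=1: a_1=5, p_1 = 5*1 + 1 = 6, q_1 = 5*1 + 0 = 5.
  i=2: a_2=4, p_2 = 4*6 + 1 = 25, q_2 = 4*5 + 1 = 21.

1/1, 6/5, 25/21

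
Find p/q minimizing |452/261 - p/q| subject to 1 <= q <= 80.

Expand x = 452/261 as a continued fraction with the Euclidean algorithm:
  452 = 1*261 + 191, so a_0 = 1.
  261 = 1*191 + 70, so a_1 = 1.
  191 = 2*70 + 51, so a_2 = 2.
  70 = 1*51 + 19, so a_3 = 1.
  51 = 2*19 + 13, so a_4 = 2.
  19 = 1*13 + 6, so a_5 = 1.
  13 = 2*6 + 1, so a_6 = 2.
  6 = 6*1 + 0, so a_7 = 6.
so x = [1; 1, 2, 1, 2, 1, 2, 6].
Convergents (p_i = a_i*p_{i-1} + p_{i-2}, q_i = a_i*q_{i-1} + q_{i-2} with p_{-2}=0, p_{-1}=1, q_{-2}=1, q_{-1}=0), until the denominator exceeds 80:
  i=0: a_0=1, p_0 = 1*1 + 0 = 1, q_0 = 1*0 + 1 = 1.
  i=1: a_1=1, p_1 = 1*1 + 1 = 2, q_1 = 1*1 + 0 = 1.
  i=2: a_2=2, p_2 = 2*2 + 1 = 5, q_2 = 2*1 + 1 = 3.
  i=3: a_3=1, p_3 = 1*5 + 2 = 7, q_3 = 1*3 + 1 = 4.
  i=4: a_4=2, p_4 = 2*7 + 5 = 19, q_4 = 2*4 + 3 = 11.
  i=5: a_5=1, p_5 = 1*19 + 7 = 26, q_5 = 1*11 + 4 = 15.
  i=6: a_6=2, p_6 = 2*26 + 19 = 71, q_6 = 2*15 + 11 = 41.
  i=7: a_7=6, p_7 = 6*71 + 26 = 452, q_7 = 6*41 + 15 = 261.
q_7 = 261 > 80, so the last convergent with denominator <= 80 is p_6/q_6 = 71/41.
The closest fraction with denominator <= 80 is either p_6/q_6 or the intermediate fraction (k*p_6 + p_5)/(k*q_6 + q_5) with the largest k >= 1 whose denominator stays <= 80; these approach x as k grows, and every other convergent or intermediate fraction in range is farther away.
Largest k: floor((80 - q_5)/q_6) = floor((80 - 15)/41) = 1.
That gives (1*71 + 26)/(1*41 + 15) = 97/56.
Compare the errors: |x - 71/41| = |452*41 - 71*261|/(261*41) = 1/10701, and |x - 97/56| = |452*56 - 97*261|/(261*56) = 5/14616.
Cross-multiplying, 1*14616 = 14616 < 53505 = 5*10701, so 1/10701 is smaller: the convergent 71/41 is closer to x than 97/56.

71/41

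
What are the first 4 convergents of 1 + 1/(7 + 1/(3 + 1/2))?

1/1, 8/7, 25/22, 58/51

Using the convergent recurrence p_i = a_i*p_{i-1} + p_{i-2}, q_i = a_i*q_{i-1} + q_{i-2} with p_{-2}=0, p_{-1}=1, q_{-2}=1, q_{-1}=0:
  i=0: a_0=1, p_0 = 1*1 + 0 = 1, q_0 = 1*0 + 1 = 1.
  i=1: a_1=7, p_1 = 7*1 + 1 = 8, q_1 = 7*1 + 0 = 7.
  i=2: a_2=3, p_2 = 3*8 + 1 = 25, q_2 = 3*7 + 1 = 22.
  i=3: a_3=2, p_3 = 2*25 + 8 = 58, q_3 = 2*22 + 7 = 51.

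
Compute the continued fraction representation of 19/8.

Run the Euclidean algorithm on 19 and 8; the successive quotients are the partial quotients a_0, a_1, ... (each step inverts the fractional part left over by the previous one):
  19 = 2*8 + 3, so a_0 = 2.
  8 = 2*3 + 2, so a_1 = 2.
  3 = 1*2 + 1, so a_2 = 1.
  2 = 2*1 + 0, so a_3 = 2.
The remainder reaches 0 after 4 divisions, so the expansion has 4 partial quotients, read off in order.

[2; 2, 1, 2]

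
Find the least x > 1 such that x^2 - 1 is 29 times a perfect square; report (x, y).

(x, y) = (9801, 1820)

First expand sqrt(29) as a continued fraction. With x_i = (sqrt(29) + m_i)/d_i and (m_0, d_0) = (0, 1): a_0 = floor(sqrt(29)) = 5, since 5^2 = 25 <= 29 < 36 = 6^2.
Iterate m_{i+1} = d_i*a_i - m_i, d_{i+1} = (29 - m_{i+1}^2)/d_i, a_{i+1} = floor((a_0 + m_{i+1})/d_{i+1}):
  m_1 = 1*5 - 0 = 5, d_1 = (29 - 5^2)/1 = 4/1 = 4, a_1 = floor((5 + 5)/4) = 2.
  m_2 = 4*2 - 5 = 3, d_2 = (29 - 3^2)/4 = 20/4 = 5, a_2 = floor((5 + 3)/5) = 1.
  m_3 = 5*1 - 3 = 2, d_3 = (29 - 2^2)/5 = 25/5 = 5, a_3 = floor((5 + 2)/5) = 1.
  m_4 = 5*1 - 2 = 3, d_4 = (29 - 3^2)/5 = 20/5 = 4, a_4 = floor((5 + 3)/4) = 2.
  m_5 = 4*2 - 3 = 5, d_5 = (29 - 5^2)/4 = 4/4 = 1, a_5 = floor((5 + 5)/1) = 10.
  m_6 = 1*10 - 5 = 5, d_6 = (29 - 5^2)/1 = 4/1 = 4: (m_6, d_6) = (m_1, d_1) = (5, 4), so from here the quotients repeat a_1, ..., a_5; the period length is 5.
So sqrt(29) = [5; (2, 1, 1, 2, 10)] with period length k = 5.
k is odd, so (p_{k-1}, q_{k-1}) only solves x^2 - 29y^2 = -1 and the fundamental solution of x^2 - 29y^2 = 1 is (p_{2k-1}, q_{2k-1}) = (p_9, q_9); compute convergents through index 9, running through the period twice.
Convergents (p_i = a_i*p_{i-1} + p_{i-2}, q_i = a_i*q_{i-1} + q_{i-2} with p_{-2}=0, p_{-1}=1, q_{-2}=1, q_{-1}=0):
  i=0: a_0=5, p_0 = 5*1 + 0 = 5, q_0 = 5*0 + 1 = 1.
  i=1: a_1=2, p_1 = 2*5 + 1 = 11, q_1 = 2*1 + 0 = 2.
  i=2: a_2=1, p_2 = 1*11 + 5 = 16, q_2 = 1*2 + 1 = 3.
  i=3: a_3=1, p_3 = 1*16 + 11 = 27, q_3 = 1*3 + 2 = 5.
  i=4: a_4=2, p_4 = 2*27 + 16 = 70, q_4 = 2*5 + 3 = 13.
  i=5: a_5=10, p_5 = 10*70 + 27 = 727, q_5 = 10*13 + 5 = 135.
  i=6: a_6=2, p_6 = 2*727 + 70 = 1524, q_6 = 2*135 + 13 = 283.
  i=7: a_7=1, p_7 = 1*1524 + 727 = 2251, q_7 = 1*283 + 135 = 418.
  i=8: a_8=1, p_8 = 1*2251 + 1524 = 3775, q_8 = 1*418 + 283 = 701.
  i=9: a_9=2, p_9 = 2*3775 + 2251 = 9801, q_9 = 2*701 + 418 = 1820.
Indeed p_4^2 - 29*q_4^2 = 4900 - 4901 = -1, not +1.
Check: 9801^2 - 29*1820^2 = 96059601 - 96059600 = 1, so (x, y) = (9801, 1820) solves the equation, and by the theorem it is the least positive solution.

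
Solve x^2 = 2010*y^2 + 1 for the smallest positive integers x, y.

First expand sqrt(2010) as a continued fraction. With x_i = (sqrt(2010) + m_i)/d_i and (m_0, d_0) = (0, 1): a_0 = floor(sqrt(2010)) = 44, since 44^2 = 1936 <= 2010 < 2025 = 45^2.
Iterate m_{i+1} = d_i*a_i - m_i, d_{i+1} = (2010 - m_{i+1}^2)/d_i, a_{i+1} = floor((a_0 + m_{i+1})/d_{i+1}):
  m_1 = 1*44 - 0 = 44, d_1 = (2010 - 44^2)/1 = 74/1 = 74, a_1 = floor((44 + 44)/74) = 1.
  m_2 = 74*1 - 44 = 30, d_2 = (2010 - 30^2)/74 = 1110/74 = 15, a_2 = floor((44 + 30)/15) = 4.
  m_3 = 15*4 - 30 = 30, d_3 = (2010 - 30^2)/15 = 1110/15 = 74, a_3 = floor((44 + 30)/74) = 1.
  m_4 = 74*1 - 30 = 44, d_4 = (2010 - 44^2)/74 = 74/74 = 1, a_4 = floor((44 + 44)/1) = 88.
  m_5 = 1*88 - 44 = 44, d_5 = (2010 - 44^2)/1 = 74/1 = 74: (m_5, d_5) = (m_1, d_1) = (44, 74), so from here the quotients repeat a_1, ..., a_4; the period length is 4.
So sqrt(2010) = [44; (1, 4, 1, 88)] with period length k = 4.
k is even, so the fundamental solution of x^2 - 2010y^2 = 1 is (p_{k-1}, q_{k-1}) = (p_3, q_3); compute convergents through index 3.
Convergents (p_i = a_i*p_{i-1} + p_{i-2}, q_i = a_i*q_{i-1} + q_{i-2} with p_{-2}=0, p_{-1}=1, q_{-2}=1, q_{-1}=0):
  i=0: a_0=44, p_0 = 44*1 + 0 = 44, q_0 = 44*0 + 1 = 1.
  i=1: a_1=1, p_1 = 1*44 + 1 = 45, q_1 = 1*1 + 0 = 1.
  i=2: a_2=4, p_2 = 4*45 + 44 = 224, q_2 = 4*1 + 1 = 5.
  i=3: a_3=1, p_3 = 1*224 + 45 = 269, q_3 = 1*5 + 1 = 6.
Check: 269^2 - 2010*6^2 = 72361 - 72360 = 1, so (x, y) = (269, 6) solves the equation, and by the theorem it is the least positive solution.

(x, y) = (269, 6)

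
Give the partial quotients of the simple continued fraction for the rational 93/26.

[3; 1, 1, 2, 1, 3]

Run the Euclidean algorithm on 93 and 26; the successive quotients are the partial quotients a_0, a_1, ... (each step inverts the fractional part left over by the previous one):
  93 = 3*26 + 15, so a_0 = 3.
  26 = 1*15 + 11, so a_1 = 1.
  15 = 1*11 + 4, so a_2 = 1.
  11 = 2*4 + 3, so a_3 = 2.
  4 = 1*3 + 1, so a_4 = 1.
  3 = 3*1 + 0, so a_5 = 3.
The remainder reaches 0 after 6 divisions, so the expansion has 6 partial quotients, read off in order.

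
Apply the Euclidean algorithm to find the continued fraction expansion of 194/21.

Run the Euclidean algorithm on 194 and 21; the successive quotients are the partial quotients a_0, a_1, ... (each step inverts the fractional part left over by the previous one):
  194 = 9*21 + 5, so a_0 = 9.
  21 = 4*5 + 1, so a_1 = 4.
  5 = 5*1 + 0, so a_2 = 5.
The remainder reaches 0 after 3 divisions, so the expansion has 3 partial quotients, read off in order.

[9; 4, 5]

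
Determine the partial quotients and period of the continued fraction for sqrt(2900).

[53; (1, 5, 1, 2, 1, 5, 1, 106)]

Write x_i = (sqrt(2900) + m_i)/d_i with (m_0, d_0) = (0, 1). a_0 = floor(sqrt(2900)) = 53, since 53^2 = 2809 <= 2900 < 2916 = 54^2.
Iterate m_{i+1} = d_i*a_i - m_i, d_{i+1} = (2900 - m_{i+1}^2)/d_i, a_{i+1} = floor((a_0 + m_{i+1})/d_{i+1}):
  m_1 = 1*53 - 0 = 53, d_1 = (2900 - 53^2)/1 = 91/1 = 91, a_1 = floor((53 + 53)/91) = 1.
  m_2 = 91*1 - 53 = 38, d_2 = (2900 - 38^2)/91 = 1456/91 = 16, a_2 = floor((53 + 38)/16) = 5.
  m_3 = 16*5 - 38 = 42, d_3 = (2900 - 42^2)/16 = 1136/16 = 71, a_3 = floor((53 + 42)/71) = 1.
  m_4 = 71*1 - 42 = 29, d_4 = (2900 - 29^2)/71 = 2059/71 = 29, a_4 = floor((53 + 29)/29) = 2.
  m_5 = 29*2 - 29 = 29, d_5 = (2900 - 29^2)/29 = 2059/29 = 71, a_5 = floor((53 + 29)/71) = 1.
  m_6 = 71*1 - 29 = 42, d_6 = (2900 - 42^2)/71 = 1136/71 = 16, a_6 = floor((53 + 42)/16) = 5.
  m_7 = 16*5 - 42 = 38, d_7 = (2900 - 38^2)/16 = 1456/16 = 91, a_7 = floor((53 + 38)/91) = 1.
  m_8 = 91*1 - 38 = 53, d_8 = (2900 - 53^2)/91 = 91/91 = 1, a_8 = floor((53 + 53)/1) = 106.
  m_9 = 1*106 - 53 = 53, d_9 = (2900 - 53^2)/1 = 91/1 = 91: (m_9, d_9) = (m_1, d_1) = (53, 91), so from here the quotients repeat a_1, ..., a_8; the period length is 8.
Hence the expansion of sqrt(2900) is a_0 = 53 followed by the repeating block 1, 5, 1, 2, 1, 5, 1, 106 (period 8).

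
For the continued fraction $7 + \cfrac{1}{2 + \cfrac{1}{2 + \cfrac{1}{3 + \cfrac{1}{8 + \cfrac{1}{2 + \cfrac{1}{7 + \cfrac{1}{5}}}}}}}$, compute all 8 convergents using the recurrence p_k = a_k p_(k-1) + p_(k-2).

7/1, 15/2, 37/5, 126/17, 1045/141, 2216/299, 16557/2234, 85001/11469

Using the convergent recurrence p_i = a_i*p_{i-1} + p_{i-2}, q_i = a_i*q_{i-1} + q_{i-2} with p_{-2}=0, p_{-1}=1, q_{-2}=1, q_{-1}=0:
  i=0: a_0=7, p_0 = 7*1 + 0 = 7, q_0 = 7*0 + 1 = 1.
  i=1: a_1=2, p_1 = 2*7 + 1 = 15, q_1 = 2*1 + 0 = 2.
  i=2: a_2=2, p_2 = 2*15 + 7 = 37, q_2 = 2*2 + 1 = 5.
  i=3: a_3=3, p_3 = 3*37 + 15 = 126, q_3 = 3*5 + 2 = 17.
  i=4: a_4=8, p_4 = 8*126 + 37 = 1045, q_4 = 8*17 + 5 = 141.
  i=5: a_5=2, p_5 = 2*1045 + 126 = 2216, q_5 = 2*141 + 17 = 299.
  i=6: a_6=7, p_6 = 7*2216 + 1045 = 16557, q_6 = 7*299 + 141 = 2234.
  i=7: a_7=5, p_7 = 5*16557 + 2216 = 85001, q_7 = 5*2234 + 299 = 11469.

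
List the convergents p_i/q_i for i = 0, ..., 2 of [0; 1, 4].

0/1, 1/1, 4/5

Using the convergent recurrence p_i = a_i*p_{i-1} + p_{i-2}, q_i = a_i*q_{i-1} + q_{i-2} with p_{-2}=0, p_{-1}=1, q_{-2}=1, q_{-1}=0:
  i=0: a_0=0, p_0 = 0*1 + 0 = 0, q_0 = 0*0 + 1 = 1.
  i=1: a_1=1, p_1 = 1*0 + 1 = 1, q_1 = 1*1 + 0 = 1.
  i=2: a_2=4, p_2 = 4*1 + 0 = 4, q_2 = 4*1 + 1 = 5.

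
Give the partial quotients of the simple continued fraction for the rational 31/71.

Run the Euclidean algorithm on 31 and 71; the successive quotients are the partial quotients a_0, a_1, ... (each step inverts the fractional part left over by the previous one):
  31 = 0*71 + 31, so a_0 = 0.
  71 = 2*31 + 9, so a_1 = 2.
  31 = 3*9 + 4, so a_2 = 3.
  9 = 2*4 + 1, so a_3 = 2.
  4 = 4*1 + 0, so a_4 = 4.
The remainder reaches 0 after 5 divisions, so the expansion has 5 partial quotients, read off in order.

[0; 2, 3, 2, 4]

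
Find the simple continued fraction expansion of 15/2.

[7; 2]

Run the Euclidean algorithm on 15 and 2; the successive quotients are the partial quotients a_0, a_1, ... (each step inverts the fractional part left over by the previous one):
  15 = 7*2 + 1, so a_0 = 7.
  2 = 2*1 + 0, so a_1 = 2.
The remainder reaches 0 after 2 divisions, so the expansion has 2 partial quotients, read off in order.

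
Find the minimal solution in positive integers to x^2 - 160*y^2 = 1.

(x, y) = (721, 57)

First expand sqrt(160) as a continued fraction. With x_i = (sqrt(160) + m_i)/d_i and (m_0, d_0) = (0, 1): a_0 = floor(sqrt(160)) = 12, since 12^2 = 144 <= 160 < 169 = 13^2.
Iterate m_{i+1} = d_i*a_i - m_i, d_{i+1} = (160 - m_{i+1}^2)/d_i, a_{i+1} = floor((a_0 + m_{i+1})/d_{i+1}):
  m_1 = 1*12 - 0 = 12, d_1 = (160 - 12^2)/1 = 16/1 = 16, a_1 = floor((12 + 12)/16) = 1.
  m_2 = 16*1 - 12 = 4, d_2 = (160 - 4^2)/16 = 144/16 = 9, a_2 = floor((12 + 4)/9) = 1.
  m_3 = 9*1 - 4 = 5, d_3 = (160 - 5^2)/9 = 135/9 = 15, a_3 = floor((12 + 5)/15) = 1.
  m_4 = 15*1 - 5 = 10, d_4 = (160 - 10^2)/15 = 60/15 = 4, a_4 = floor((12 + 10)/4) = 5.
  m_5 = 4*5 - 10 = 10, d_5 = (160 - 10^2)/4 = 60/4 = 15, a_5 = floor((12 + 10)/15) = 1.
  m_6 = 15*1 - 10 = 5, d_6 = (160 - 5^2)/15 = 135/15 = 9, a_6 = floor((12 + 5)/9) = 1.
  m_7 = 9*1 - 5 = 4, d_7 = (160 - 4^2)/9 = 144/9 = 16, a_7 = floor((12 + 4)/16) = 1.
  m_8 = 16*1 - 4 = 12, d_8 = (160 - 12^2)/16 = 16/16 = 1, a_8 = floor((12 + 12)/1) = 24.
  m_9 = 1*24 - 12 = 12, d_9 = (160 - 12^2)/1 = 16/1 = 16: (m_9, d_9) = (m_1, d_1) = (12, 16), so from here the quotients repeat a_1, ..., a_8; the period length is 8.
So sqrt(160) = [12; (1, 1, 1, 5, 1, 1, 1, 24)] with period length k = 8.
k is even, so the fundamental solution of x^2 - 160y^2 = 1 is (p_{k-1}, q_{k-1}) = (p_7, q_7); compute convergents through index 7.
Convergents (p_i = a_i*p_{i-1} + p_{i-2}, q_i = a_i*q_{i-1} + q_{i-2} with p_{-2}=0, p_{-1}=1, q_{-2}=1, q_{-1}=0):
  i=0: a_0=12, p_0 = 12*1 + 0 = 12, q_0 = 12*0 + 1 = 1.
  i=1: a_1=1, p_1 = 1*12 + 1 = 13, q_1 = 1*1 + 0 = 1.
  i=2: a_2=1, p_2 = 1*13 + 12 = 25, q_2 = 1*1 + 1 = 2.
  i=3: a_3=1, p_3 = 1*25 + 13 = 38, q_3 = 1*2 + 1 = 3.
  i=4: a_4=5, p_4 = 5*38 + 25 = 215, q_4 = 5*3 + 2 = 17.
  i=5: a_5=1, p_5 = 1*215 + 38 = 253, q_5 = 1*17 + 3 = 20.
  i=6: a_6=1, p_6 = 1*253 + 215 = 468, q_6 = 1*20 + 17 = 37.
  i=7: a_7=1, p_7 = 1*468 + 253 = 721, q_7 = 1*37 + 20 = 57.
Check: 721^2 - 160*57^2 = 519841 - 519840 = 1, so (x, y) = (721, 57) solves the equation, and by the theorem it is the least positive solution.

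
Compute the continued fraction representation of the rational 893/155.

Run the Euclidean algorithm on 893 and 155; the successive quotients are the partial quotients a_0, a_1, ... (each step inverts the fractional part left over by the previous one):
  893 = 5*155 + 118, so a_0 = 5.
  155 = 1*118 + 37, so a_1 = 1.
  118 = 3*37 + 7, so a_2 = 3.
  37 = 5*7 + 2, so a_3 = 5.
  7 = 3*2 + 1, so a_4 = 3.
  2 = 2*1 + 0, so a_5 = 2.
The remainder reaches 0 after 6 divisions, so the expansion has 6 partial quotients, read off in order.

[5; 1, 3, 5, 3, 2]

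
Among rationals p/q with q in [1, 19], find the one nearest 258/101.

23/9

Expand x = 258/101 as a continued fraction with the Euclidean algorithm:
  258 = 2*101 + 56, so a_0 = 2.
  101 = 1*56 + 45, so a_1 = 1.
  56 = 1*45 + 11, so a_2 = 1.
  45 = 4*11 + 1, so a_3 = 4.
  11 = 11*1 + 0, so a_4 = 11.
so x = [2; 1, 1, 4, 11].
Convergents (p_i = a_i*p_{i-1} + p_{i-2}, q_i = a_i*q_{i-1} + q_{i-2} with p_{-2}=0, p_{-1}=1, q_{-2}=1, q_{-1}=0), until the denominator exceeds 19:
  i=0: a_0=2, p_0 = 2*1 + 0 = 2, q_0 = 2*0 + 1 = 1.
  i=1: a_1=1, p_1 = 1*2 + 1 = 3, q_1 = 1*1 + 0 = 1.
  i=2: a_2=1, p_2 = 1*3 + 2 = 5, q_2 = 1*1 + 1 = 2.
  i=3: a_3=4, p_3 = 4*5 + 3 = 23, q_3 = 4*2 + 1 = 9.
  i=4: a_4=11, p_4 = 11*23 + 5 = 258, q_4 = 11*9 + 2 = 101.
q_4 = 101 > 19, so the last convergent with denominator <= 19 is p_3/q_3 = 23/9.
The closest fraction with denominator <= 19 is either p_3/q_3 or the intermediate fraction (k*p_3 + p_2)/(k*q_3 + q_2) with the largest k >= 1 whose denominator stays <= 19; these approach x as k grows, and every other convergent or intermediate fraction in range is farther away.
Largest k: floor((19 - q_2)/q_3) = floor((19 - 2)/9) = 1.
That gives (1*23 + 5)/(1*9 + 2) = 28/11.
Compare the errors: |x - 23/9| = |258*9 - 23*101|/(101*9) = 1/909, and |x - 28/11| = |258*11 - 28*101|/(101*11) = 10/1111.
Cross-multiplying, 1*1111 = 1111 < 9090 = 10*909, so 1/909 is smaller: the convergent 23/9 is closer to x than 28/11.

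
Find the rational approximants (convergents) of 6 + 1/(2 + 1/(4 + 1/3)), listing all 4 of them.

6/1, 13/2, 58/9, 187/29

Using the convergent recurrence p_i = a_i*p_{i-1} + p_{i-2}, q_i = a_i*q_{i-1} + q_{i-2} with p_{-2}=0, p_{-1}=1, q_{-2}=1, q_{-1}=0:
  i=0: a_0=6, p_0 = 6*1 + 0 = 6, q_0 = 6*0 + 1 = 1.
  i=1: a_1=2, p_1 = 2*6 + 1 = 13, q_1 = 2*1 + 0 = 2.
  i=2: a_2=4, p_2 = 4*13 + 6 = 58, q_2 = 4*2 + 1 = 9.
  i=3: a_3=3, p_3 = 3*58 + 13 = 187, q_3 = 3*9 + 2 = 29.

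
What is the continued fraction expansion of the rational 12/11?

Run the Euclidean algorithm on 12 and 11; the successive quotients are the partial quotients a_0, a_1, ... (each step inverts the fractional part left over by the previous one):
  12 = 1*11 + 1, so a_0 = 1.
  11 = 11*1 + 0, so a_1 = 11.
The remainder reaches 0 after 2 divisions, so the expansion has 2 partial quotients, read off in order.

[1; 11]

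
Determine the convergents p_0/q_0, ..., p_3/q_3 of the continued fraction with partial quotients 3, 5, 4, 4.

3/1, 16/5, 67/21, 284/89

Using the convergent recurrence p_i = a_i*p_{i-1} + p_{i-2}, q_i = a_i*q_{i-1} + q_{i-2} with p_{-2}=0, p_{-1}=1, q_{-2}=1, q_{-1}=0:
  i=0: a_0=3, p_0 = 3*1 + 0 = 3, q_0 = 3*0 + 1 = 1.
  i=1: a_1=5, p_1 = 5*3 + 1 = 16, q_1 = 5*1 + 0 = 5.
  i=2: a_2=4, p_2 = 4*16 + 3 = 67, q_2 = 4*5 + 1 = 21.
  i=3: a_3=4, p_3 = 4*67 + 16 = 284, q_3 = 4*21 + 5 = 89.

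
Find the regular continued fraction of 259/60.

Run the Euclidean algorithm on 259 and 60; the successive quotients are the partial quotients a_0, a_1, ... (each step inverts the fractional part left over by the previous one):
  259 = 4*60 + 19, so a_0 = 4.
  60 = 3*19 + 3, so a_1 = 3.
  19 = 6*3 + 1, so a_2 = 6.
  3 = 3*1 + 0, so a_3 = 3.
The remainder reaches 0 after 4 divisions, so the expansion has 4 partial quotients, read off in order.

[4; 3, 6, 3]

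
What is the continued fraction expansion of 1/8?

[0; 8]

Run the Euclidean algorithm on 1 and 8; the successive quotients are the partial quotients a_0, a_1, ... (each step inverts the fractional part left over by the previous one):
  1 = 0*8 + 1, so a_0 = 0.
  8 = 8*1 + 0, so a_1 = 8.
The remainder reaches 0 after 2 divisions, so the expansion has 2 partial quotients, read off in order.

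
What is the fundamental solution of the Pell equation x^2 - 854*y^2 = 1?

(x, y) = (1294299, 44290)

First expand sqrt(854) as a continued fraction. With x_i = (sqrt(854) + m_i)/d_i and (m_0, d_0) = (0, 1): a_0 = floor(sqrt(854)) = 29, since 29^2 = 841 <= 854 < 900 = 30^2.
Iterate m_{i+1} = d_i*a_i - m_i, d_{i+1} = (854 - m_{i+1}^2)/d_i, a_{i+1} = floor((a_0 + m_{i+1})/d_{i+1}):
  m_1 = 1*29 - 0 = 29, d_1 = (854 - 29^2)/1 = 13/1 = 13, a_1 = floor((29 + 29)/13) = 4.
  m_2 = 13*4 - 29 = 23, d_2 = (854 - 23^2)/13 = 325/13 = 25, a_2 = floor((29 + 23)/25) = 2.
  m_3 = 25*2 - 23 = 27, d_3 = (854 - 27^2)/25 = 125/25 = 5, a_3 = floor((29 + 27)/5) = 11.
  m_4 = 5*11 - 27 = 28, d_4 = (854 - 28^2)/5 = 70/5 = 14, a_4 = floor((29 + 28)/14) = 4.
  m_5 = 14*4 - 28 = 28, d_5 = (854 - 28^2)/14 = 70/14 = 5, a_5 = floor((29 + 28)/5) = 11.
  m_6 = 5*11 - 28 = 27, d_6 = (854 - 27^2)/5 = 125/5 = 25, a_6 = floor((29 + 27)/25) = 2.
  m_7 = 25*2 - 27 = 23, d_7 = (854 - 23^2)/25 = 325/25 = 13, a_7 = floor((29 + 23)/13) = 4.
  m_8 = 13*4 - 23 = 29, d_8 = (854 - 29^2)/13 = 13/13 = 1, a_8 = floor((29 + 29)/1) = 58.
  m_9 = 1*58 - 29 = 29, d_9 = (854 - 29^2)/1 = 13/1 = 13: (m_9, d_9) = (m_1, d_1) = (29, 13), so from here the quotients repeat a_1, ..., a_8; the period length is 8.
So sqrt(854) = [29; (4, 2, 11, 4, 11, 2, 4, 58)] with period length k = 8.
k is even, so the fundamental solution of x^2 - 854y^2 = 1 is (p_{k-1}, q_{k-1}) = (p_7, q_7); compute convergents through index 7.
Convergents (p_i = a_i*p_{i-1} + p_{i-2}, q_i = a_i*q_{i-1} + q_{i-2} with p_{-2}=0, p_{-1}=1, q_{-2}=1, q_{-1}=0):
  i=0: a_0=29, p_0 = 29*1 + 0 = 29, q_0 = 29*0 + 1 = 1.
  i=1: a_1=4, p_1 = 4*29 + 1 = 117, q_1 = 4*1 + 0 = 4.
  i=2: a_2=2, p_2 = 2*117 + 29 = 263, q_2 = 2*4 + 1 = 9.
  i=3: a_3=11, p_3 = 11*263 + 117 = 3010, q_3 = 11*9 + 4 = 103.
  i=4: a_4=4, p_4 = 4*3010 + 263 = 12303, q_4 = 4*103 + 9 = 421.
  i=5: a_5=11, p_5 = 11*12303 + 3010 = 138343, q_5 = 11*421 + 103 = 4734.
  i=6: a_6=2, p_6 = 2*138343 + 12303 = 288989, q_6 = 2*4734 + 421 = 9889.
  i=7: a_7=4, p_7 = 4*288989 + 138343 = 1294299, q_7 = 4*9889 + 4734 = 44290.
Check: 1294299^2 - 854*44290^2 = 1675209901401 - 1675209901400 = 1, so (x, y) = (1294299, 44290) solves the equation, and by the theorem it is the least positive solution.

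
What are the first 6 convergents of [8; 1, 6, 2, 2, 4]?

Using the convergent recurrence p_i = a_i*p_{i-1} + p_{i-2}, q_i = a_i*q_{i-1} + q_{i-2} with p_{-2}=0, p_{-1}=1, q_{-2}=1, q_{-1}=0:
  i=0: a_0=8, p_0 = 8*1 + 0 = 8, q_0 = 8*0 + 1 = 1.
  i=1: a_1=1, p_1 = 1*8 + 1 = 9, q_1 = 1*1 + 0 = 1.
  i=2: a_2=6, p_2 = 6*9 + 8 = 62, q_2 = 6*1 + 1 = 7.
  i=3: a_3=2, p_3 = 2*62 + 9 = 133, q_3 = 2*7 + 1 = 15.
  i=4: a_4=2, p_4 = 2*133 + 62 = 328, q_4 = 2*15 + 7 = 37.
  i=5: a_5=4, p_5 = 4*328 + 133 = 1445, q_5 = 4*37 + 15 = 163.

8/1, 9/1, 62/7, 133/15, 328/37, 1445/163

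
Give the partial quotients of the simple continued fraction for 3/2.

Run the Euclidean algorithm on 3 and 2; the successive quotients are the partial quotients a_0, a_1, ... (each step inverts the fractional part left over by the previous one):
  3 = 1*2 + 1, so a_0 = 1.
  2 = 2*1 + 0, so a_1 = 2.
The remainder reaches 0 after 2 divisions, so the expansion has 2 partial quotients, read off in order.

[1; 2]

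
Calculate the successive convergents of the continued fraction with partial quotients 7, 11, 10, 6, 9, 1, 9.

Using the convergent recurrence p_i = a_i*p_{i-1} + p_{i-2}, q_i = a_i*q_{i-1} + q_{i-2} with p_{-2}=0, p_{-1}=1, q_{-2}=1, q_{-1}=0:
  i=0: a_0=7, p_0 = 7*1 + 0 = 7, q_0 = 7*0 + 1 = 1.
  i=1: a_1=11, p_1 = 11*7 + 1 = 78, q_1 = 11*1 + 0 = 11.
  i=2: a_2=10, p_2 = 10*78 + 7 = 787, q_2 = 10*11 + 1 = 111.
  i=3: a_3=6, p_3 = 6*787 + 78 = 4800, q_3 = 6*111 + 11 = 677.
  i=4: a_4=9, p_4 = 9*4800 + 787 = 43987, q_4 = 9*677 + 111 = 6204.
  i=5: a_5=1, p_5 = 1*43987 + 4800 = 48787, q_5 = 1*6204 + 677 = 6881.
  i=6: a_6=9, p_6 = 9*48787 + 43987 = 483070, q_6 = 9*6881 + 6204 = 68133.

7/1, 78/11, 787/111, 4800/677, 43987/6204, 48787/6881, 483070/68133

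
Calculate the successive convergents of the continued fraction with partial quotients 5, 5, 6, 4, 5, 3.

5/1, 26/5, 161/31, 670/129, 3511/676, 11203/2157

Using the convergent recurrence p_i = a_i*p_{i-1} + p_{i-2}, q_i = a_i*q_{i-1} + q_{i-2} with p_{-2}=0, p_{-1}=1, q_{-2}=1, q_{-1}=0:
  i=0: a_0=5, p_0 = 5*1 + 0 = 5, q_0 = 5*0 + 1 = 1.
  i=1: a_1=5, p_1 = 5*5 + 1 = 26, q_1 = 5*1 + 0 = 5.
  i=2: a_2=6, p_2 = 6*26 + 5 = 161, q_2 = 6*5 + 1 = 31.
  i=3: a_3=4, p_3 = 4*161 + 26 = 670, q_3 = 4*31 + 5 = 129.
  i=4: a_4=5, p_4 = 5*670 + 161 = 3511, q_4 = 5*129 + 31 = 676.
  i=5: a_5=3, p_5 = 3*3511 + 670 = 11203, q_5 = 3*676 + 129 = 2157.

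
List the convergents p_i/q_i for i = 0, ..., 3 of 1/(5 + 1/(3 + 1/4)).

0/1, 1/5, 3/16, 13/69

Using the convergent recurrence p_i = a_i*p_{i-1} + p_{i-2}, q_i = a_i*q_{i-1} + q_{i-2} with p_{-2}=0, p_{-1}=1, q_{-2}=1, q_{-1}=0:
  i=0: a_0=0, p_0 = 0*1 + 0 = 0, q_0 = 0*0 + 1 = 1.
  i=1: a_1=5, p_1 = 5*0 + 1 = 1, q_1 = 5*1 + 0 = 5.
  i=2: a_2=3, p_2 = 3*1 + 0 = 3, q_2 = 3*5 + 1 = 16.
  i=3: a_3=4, p_3 = 4*3 + 1 = 13, q_3 = 4*16 + 5 = 69.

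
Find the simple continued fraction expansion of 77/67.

Run the Euclidean algorithm on 77 and 67; the successive quotients are the partial quotients a_0, a_1, ... (each step inverts the fractional part left over by the previous one):
  77 = 1*67 + 10, so a_0 = 1.
  67 = 6*10 + 7, so a_1 = 6.
  10 = 1*7 + 3, so a_2 = 1.
  7 = 2*3 + 1, so a_3 = 2.
  3 = 3*1 + 0, so a_4 = 3.
The remainder reaches 0 after 5 divisions, so the expansion has 5 partial quotients, read off in order.

[1; 6, 1, 2, 3]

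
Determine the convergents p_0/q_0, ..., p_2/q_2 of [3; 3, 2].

Using the convergent recurrence p_i = a_i*p_{i-1} + p_{i-2}, q_i = a_i*q_{i-1} + q_{i-2} with p_{-2}=0, p_{-1}=1, q_{-2}=1, q_{-1}=0:
  i=0: a_0=3, p_0 = 3*1 + 0 = 3, q_0 = 3*0 + 1 = 1.
  i=1: a_1=3, p_1 = 3*3 + 1 = 10, q_1 = 3*1 + 0 = 3.
  i=2: a_2=2, p_2 = 2*10 + 3 = 23, q_2 = 2*3 + 1 = 7.

3/1, 10/3, 23/7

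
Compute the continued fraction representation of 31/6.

[5; 6]

Run the Euclidean algorithm on 31 and 6; the successive quotients are the partial quotients a_0, a_1, ... (each step inverts the fractional part left over by the previous one):
  31 = 5*6 + 1, so a_0 = 5.
  6 = 6*1 + 0, so a_1 = 6.
The remainder reaches 0 after 2 divisions, so the expansion has 2 partial quotients, read off in order.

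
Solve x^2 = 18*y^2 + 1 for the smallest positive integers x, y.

First expand sqrt(18) as a continued fraction. With x_i = (sqrt(18) + m_i)/d_i and (m_0, d_0) = (0, 1): a_0 = floor(sqrt(18)) = 4, since 4^2 = 16 <= 18 < 25 = 5^2.
Iterate m_{i+1} = d_i*a_i - m_i, d_{i+1} = (18 - m_{i+1}^2)/d_i, a_{i+1} = floor((a_0 + m_{i+1})/d_{i+1}):
  m_1 = 1*4 - 0 = 4, d_1 = (18 - 4^2)/1 = 2/1 = 2, a_1 = floor((4 + 4)/2) = 4.
  m_2 = 2*4 - 4 = 4, d_2 = (18 - 4^2)/2 = 2/2 = 1, a_2 = floor((4 + 4)/1) = 8.
  m_3 = 1*8 - 4 = 4, d_3 = (18 - 4^2)/1 = 2/1 = 2: (m_3, d_3) = (m_1, d_1) = (4, 2), so from here the quotients repeat a_1, a_2; the period length is 2.
So sqrt(18) = [4; (4, 8)] with period length k = 2.
k is even, so the fundamental solution of x^2 - 18y^2 = 1 is (p_{k-1}, q_{k-1}) = (p_1, q_1); compute convergents through index 1.
Convergents (p_i = a_i*p_{i-1} + p_{i-2}, q_i = a_i*q_{i-1} + q_{i-2} with p_{-2}=0, p_{-1}=1, q_{-2}=1, q_{-1}=0):
  i=0: a_0=4, p_0 = 4*1 + 0 = 4, q_0 = 4*0 + 1 = 1.
  i=1: a_1=4, p_1 = 4*4 + 1 = 17, q_1 = 4*1 + 0 = 4.
Check: 17^2 - 18*4^2 = 289 - 288 = 1, so (x, y) = (17, 4) solves the equation, and by the theorem it is the least positive solution.

(x, y) = (17, 4)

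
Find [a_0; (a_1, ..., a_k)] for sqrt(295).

[17; (5, 1, 2, 3, 2, 6, 2, 3, 2, 1, 5, 34)]

Write x_i = (sqrt(295) + m_i)/d_i with (m_0, d_0) = (0, 1). a_0 = floor(sqrt(295)) = 17, since 17^2 = 289 <= 295 < 324 = 18^2.
Iterate m_{i+1} = d_i*a_i - m_i, d_{i+1} = (295 - m_{i+1}^2)/d_i, a_{i+1} = floor((a_0 + m_{i+1})/d_{i+1}):
  m_1 = 1*17 - 0 = 17, d_1 = (295 - 17^2)/1 = 6/1 = 6, a_1 = floor((17 + 17)/6) = 5.
  m_2 = 6*5 - 17 = 13, d_2 = (295 - 13^2)/6 = 126/6 = 21, a_2 = floor((17 + 13)/21) = 1.
  m_3 = 21*1 - 13 = 8, d_3 = (295 - 8^2)/21 = 231/21 = 11, a_3 = floor((17 + 8)/11) = 2.
  m_4 = 11*2 - 8 = 14, d_4 = (295 - 14^2)/11 = 99/11 = 9, a_4 = floor((17 + 14)/9) = 3.
  m_5 = 9*3 - 14 = 13, d_5 = (295 - 13^2)/9 = 126/9 = 14, a_5 = floor((17 + 13)/14) = 2.
  m_6 = 14*2 - 13 = 15, d_6 = (295 - 15^2)/14 = 70/14 = 5, a_6 = floor((17 + 15)/5) = 6.
  m_7 = 5*6 - 15 = 15, d_7 = (295 - 15^2)/5 = 70/5 = 14, a_7 = floor((17 + 15)/14) = 2.
  m_8 = 14*2 - 15 = 13, d_8 = (295 - 13^2)/14 = 126/14 = 9, a_8 = floor((17 + 13)/9) = 3.
  m_9 = 9*3 - 13 = 14, d_9 = (295 - 14^2)/9 = 99/9 = 11, a_9 = floor((17 + 14)/11) = 2.
  m_10 = 11*2 - 14 = 8, d_10 = (295 - 8^2)/11 = 231/11 = 21, a_10 = floor((17 + 8)/21) = 1.
  m_11 = 21*1 - 8 = 13, d_11 = (295 - 13^2)/21 = 126/21 = 6, a_11 = floor((17 + 13)/6) = 5.
  m_12 = 6*5 - 13 = 17, d_12 = (295 - 17^2)/6 = 6/6 = 1, a_12 = floor((17 + 17)/1) = 34.
  m_13 = 1*34 - 17 = 17, d_13 = (295 - 17^2)/1 = 6/1 = 6: (m_13, d_13) = (m_1, d_1) = (17, 6), so from here the quotients repeat a_1, ..., a_12; the period length is 12.
Hence the expansion of sqrt(295) is a_0 = 17 followed by the repeating block 5, 1, 2, 3, 2, 6, 2, 3, 2, 1, 5, 34 (period 12).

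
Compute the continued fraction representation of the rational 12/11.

Run the Euclidean algorithm on 12 and 11; the successive quotients are the partial quotients a_0, a_1, ... (each step inverts the fractional part left over by the previous one):
  12 = 1*11 + 1, so a_0 = 1.
  11 = 11*1 + 0, so a_1 = 11.
The remainder reaches 0 after 2 divisions, so the expansion has 2 partial quotients, read off in order.

[1; 11]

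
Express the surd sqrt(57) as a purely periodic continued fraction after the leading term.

[7; (1, 1, 4, 1, 1, 14)]

Write x_i = (sqrt(57) + m_i)/d_i with (m_0, d_0) = (0, 1). a_0 = floor(sqrt(57)) = 7, since 7^2 = 49 <= 57 < 64 = 8^2.
Iterate m_{i+1} = d_i*a_i - m_i, d_{i+1} = (57 - m_{i+1}^2)/d_i, a_{i+1} = floor((a_0 + m_{i+1})/d_{i+1}):
  m_1 = 1*7 - 0 = 7, d_1 = (57 - 7^2)/1 = 8/1 = 8, a_1 = floor((7 + 7)/8) = 1.
  m_2 = 8*1 - 7 = 1, d_2 = (57 - 1^2)/8 = 56/8 = 7, a_2 = floor((7 + 1)/7) = 1.
  m_3 = 7*1 - 1 = 6, d_3 = (57 - 6^2)/7 = 21/7 = 3, a_3 = floor((7 + 6)/3) = 4.
  m_4 = 3*4 - 6 = 6, d_4 = (57 - 6^2)/3 = 21/3 = 7, a_4 = floor((7 + 6)/7) = 1.
  m_5 = 7*1 - 6 = 1, d_5 = (57 - 1^2)/7 = 56/7 = 8, a_5 = floor((7 + 1)/8) = 1.
  m_6 = 8*1 - 1 = 7, d_6 = (57 - 7^2)/8 = 8/8 = 1, a_6 = floor((7 + 7)/1) = 14.
  m_7 = 1*14 - 7 = 7, d_7 = (57 - 7^2)/1 = 8/1 = 8: (m_7, d_7) = (m_1, d_1) = (7, 8), so from here the quotients repeat a_1, ..., a_6; the period length is 6.
Hence the expansion of sqrt(57) is a_0 = 7 followed by the repeating block 1, 1, 4, 1, 1, 14 (period 6).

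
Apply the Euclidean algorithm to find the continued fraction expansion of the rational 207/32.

[6; 2, 7, 2]

Run the Euclidean algorithm on 207 and 32; the successive quotients are the partial quotients a_0, a_1, ... (each step inverts the fractional part left over by the previous one):
  207 = 6*32 + 15, so a_0 = 6.
  32 = 2*15 + 2, so a_1 = 2.
  15 = 7*2 + 1, so a_2 = 7.
  2 = 2*1 + 0, so a_3 = 2.
The remainder reaches 0 after 4 divisions, so the expansion has 4 partial quotients, read off in order.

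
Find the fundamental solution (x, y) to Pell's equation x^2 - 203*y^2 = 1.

First expand sqrt(203) as a continued fraction. With x_i = (sqrt(203) + m_i)/d_i and (m_0, d_0) = (0, 1): a_0 = floor(sqrt(203)) = 14, since 14^2 = 196 <= 203 < 225 = 15^2.
Iterate m_{i+1} = d_i*a_i - m_i, d_{i+1} = (203 - m_{i+1}^2)/d_i, a_{i+1} = floor((a_0 + m_{i+1})/d_{i+1}):
  m_1 = 1*14 - 0 = 14, d_1 = (203 - 14^2)/1 = 7/1 = 7, a_1 = floor((14 + 14)/7) = 4.
  m_2 = 7*4 - 14 = 14, d_2 = (203 - 14^2)/7 = 7/7 = 1, a_2 = floor((14 + 14)/1) = 28.
  m_3 = 1*28 - 14 = 14, d_3 = (203 - 14^2)/1 = 7/1 = 7: (m_3, d_3) = (m_1, d_1) = (14, 7), so from here the quotients repeat a_1, a_2; the period length is 2.
So sqrt(203) = [14; (4, 28)] with period length k = 2.
k is even, so the fundamental solution of x^2 - 203y^2 = 1 is (p_{k-1}, q_{k-1}) = (p_1, q_1); compute convergents through index 1.
Convergents (p_i = a_i*p_{i-1} + p_{i-2}, q_i = a_i*q_{i-1} + q_{i-2} with p_{-2}=0, p_{-1}=1, q_{-2}=1, q_{-1}=0):
  i=0: a_0=14, p_0 = 14*1 + 0 = 14, q_0 = 14*0 + 1 = 1.
  i=1: a_1=4, p_1 = 4*14 + 1 = 57, q_1 = 4*1 + 0 = 4.
Check: 57^2 - 203*4^2 = 3249 - 3248 = 1, so (x, y) = (57, 4) solves the equation, and by the theorem it is the least positive solution.

(x, y) = (57, 4)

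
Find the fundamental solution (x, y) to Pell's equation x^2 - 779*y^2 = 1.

(x, y) = (11785490, 422259)

First expand sqrt(779) as a continued fraction. With x_i = (sqrt(779) + m_i)/d_i and (m_0, d_0) = (0, 1): a_0 = floor(sqrt(779)) = 27, since 27^2 = 729 <= 779 < 784 = 28^2.
Iterate m_{i+1} = d_i*a_i - m_i, d_{i+1} = (779 - m_{i+1}^2)/d_i, a_{i+1} = floor((a_0 + m_{i+1})/d_{i+1}):
  m_1 = 1*27 - 0 = 27, d_1 = (779 - 27^2)/1 = 50/1 = 50, a_1 = floor((27 + 27)/50) = 1.
  m_2 = 50*1 - 27 = 23, d_2 = (779 - 23^2)/50 = 250/50 = 5, a_2 = floor((27 + 23)/5) = 10.
  m_3 = 5*10 - 23 = 27, d_3 = (779 - 27^2)/5 = 50/5 = 10, a_3 = floor((27 + 27)/10) = 5.
  m_4 = 10*5 - 27 = 23, d_4 = (779 - 23^2)/10 = 250/10 = 25, a_4 = floor((27 + 23)/25) = 2.
  m_5 = 25*2 - 23 = 27, d_5 = (779 - 27^2)/25 = 50/25 = 2, a_5 = floor((27 + 27)/2) = 27.
  m_6 = 2*27 - 27 = 27, d_6 = (779 - 27^2)/2 = 50/2 = 25, a_6 = floor((27 + 27)/25) = 2.
  m_7 = 25*2 - 27 = 23, d_7 = (779 - 23^2)/25 = 250/25 = 10, a_7 = floor((27 + 23)/10) = 5.
  m_8 = 10*5 - 23 = 27, d_8 = (779 - 27^2)/10 = 50/10 = 5, a_8 = floor((27 + 27)/5) = 10.
  m_9 = 5*10 - 27 = 23, d_9 = (779 - 23^2)/5 = 250/5 = 50, a_9 = floor((27 + 23)/50) = 1.
  m_10 = 50*1 - 23 = 27, d_10 = (779 - 27^2)/50 = 50/50 = 1, a_10 = floor((27 + 27)/1) = 54.
  m_11 = 1*54 - 27 = 27, d_11 = (779 - 27^2)/1 = 50/1 = 50: (m_11, d_11) = (m_1, d_1) = (27, 50), so from here the quotients repeat a_1, ..., a_10; the period length is 10.
So sqrt(779) = [27; (1, 10, 5, 2, 27, 2, 5, 10, 1, 54)] with period length k = 10.
k is even, so the fundamental solution of x^2 - 779y^2 = 1 is (p_{k-1}, q_{k-1}) = (p_9, q_9); compute convergents through index 9.
Convergents (p_i = a_i*p_{i-1} + p_{i-2}, q_i = a_i*q_{i-1} + q_{i-2} with p_{-2}=0, p_{-1}=1, q_{-2}=1, q_{-1}=0):
  i=0: a_0=27, p_0 = 27*1 + 0 = 27, q_0 = 27*0 + 1 = 1.
  i=1: a_1=1, p_1 = 1*27 + 1 = 28, q_1 = 1*1 + 0 = 1.
  i=2: a_2=10, p_2 = 10*28 + 27 = 307, q_2 = 10*1 + 1 = 11.
  i=3: a_3=5, p_3 = 5*307 + 28 = 1563, q_3 = 5*11 + 1 = 56.
  i=4: a_4=2, p_4 = 2*1563 + 307 = 3433, q_4 = 2*56 + 11 = 123.
  i=5: a_5=27, p_5 = 27*3433 + 1563 = 94254, q_5 = 27*123 + 56 = 3377.
  i=6: a_6=2, p_6 = 2*94254 + 3433 = 191941, q_6 = 2*3377 + 123 = 6877.
  i=7: a_7=5, p_7 = 5*191941 + 94254 = 1053959, q_7 = 5*6877 + 3377 = 37762.
  i=8: a_8=10, p_8 = 10*1053959 + 191941 = 10731531, q_8 = 10*37762 + 6877 = 384497.
  i=9: a_9=1, p_9 = 1*10731531 + 1053959 = 11785490, q_9 = 1*384497 + 37762 = 422259.
Check: 11785490^2 - 779*422259^2 = 138897774540100 - 138897774540099 = 1, so (x, y) = (11785490, 422259) solves the equation, and by the theorem it is the least positive solution.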